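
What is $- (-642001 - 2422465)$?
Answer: $3064466$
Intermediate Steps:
$- (-642001 - 2422465) = \left(-1\right) \left(-3064466\right) = 3064466$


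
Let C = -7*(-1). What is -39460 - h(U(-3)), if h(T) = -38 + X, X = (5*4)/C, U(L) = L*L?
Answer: -275974/7 ≈ -39425.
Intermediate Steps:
U(L) = L²
C = 7
X = 20/7 (X = (5*4)/7 = 20*(⅐) = 20/7 ≈ 2.8571)
h(T) = -246/7 (h(T) = -38 + 20/7 = -246/7)
-39460 - h(U(-3)) = -39460 - 1*(-246/7) = -39460 + 246/7 = -275974/7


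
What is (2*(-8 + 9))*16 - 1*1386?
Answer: -1354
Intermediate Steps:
(2*(-8 + 9))*16 - 1*1386 = (2*1)*16 - 1386 = 2*16 - 1386 = 32 - 1386 = -1354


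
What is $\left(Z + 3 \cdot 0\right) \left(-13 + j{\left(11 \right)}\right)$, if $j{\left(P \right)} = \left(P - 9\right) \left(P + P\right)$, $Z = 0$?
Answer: $0$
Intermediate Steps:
$j{\left(P \right)} = 2 P \left(-9 + P\right)$ ($j{\left(P \right)} = \left(-9 + P\right) 2 P = 2 P \left(-9 + P\right)$)
$\left(Z + 3 \cdot 0\right) \left(-13 + j{\left(11 \right)}\right) = \left(0 + 3 \cdot 0\right) \left(-13 + 2 \cdot 11 \left(-9 + 11\right)\right) = \left(0 + 0\right) \left(-13 + 2 \cdot 11 \cdot 2\right) = 0 \left(-13 + 44\right) = 0 \cdot 31 = 0$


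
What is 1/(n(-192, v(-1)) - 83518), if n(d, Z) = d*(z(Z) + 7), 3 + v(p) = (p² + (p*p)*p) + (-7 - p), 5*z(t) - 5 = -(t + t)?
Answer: -5/428726 ≈ -1.1662e-5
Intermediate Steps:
z(t) = 1 - 2*t/5 (z(t) = 1 + (-(t + t))/5 = 1 + (-2*t)/5 = 1 - 2*t/5)
v(p) = -10 + p² + p³ - p (v(p) = -3 + ((p² + (p*p)*p) + (-7 - p)) = -3 + ((p² + p²*p) + (-7 - p)) = -3 + ((p² + p³) + (-7 - p)) = -3 + (-7 + p² + p³ - p) = -10 + p² + p³ - p)
n(d, Z) = d*(8 - 2*Z/5) (n(d, Z) = d*((1 - 2*Z/5) + 7) = d*(8 - 2*Z/5))
1/(n(-192, v(-1)) - 83518) = 1/((⅖)*(-192)*(20 - (-10 + (-1)² + (-1)³ - 1*(-1))) - 83518) = 1/((⅖)*(-192)*(20 - (-10 + 1 - 1 + 1)) - 83518) = 1/((⅖)*(-192)*(20 - 1*(-9)) - 83518) = 1/((⅖)*(-192)*(20 + 9) - 83518) = 1/((⅖)*(-192)*29 - 83518) = 1/(-11136/5 - 83518) = 1/(-428726/5) = -5/428726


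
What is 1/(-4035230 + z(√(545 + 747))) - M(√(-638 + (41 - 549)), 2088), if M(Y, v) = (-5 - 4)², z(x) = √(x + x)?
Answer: -2684529668011510026008432299/33142341478990899147300604 - 4070770288225*323^(¼)/33142341478990899147300604 - 2017615*√323/33142341478990899147300604 - 323^(¾)/33142341478990899147300604 ≈ -81.000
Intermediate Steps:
z(x) = √2*√x (z(x) = √(2*x) = √2*√x)
M(Y, v) = 81 (M(Y, v) = (-9)² = 81)
1/(-4035230 + z(√(545 + 747))) - M(√(-638 + (41 - 549)), 2088) = 1/(-4035230 + √2*√(√(545 + 747))) - 1*81 = 1/(-4035230 + √2*√(√1292)) - 81 = 1/(-4035230 + √2*√(2*√323)) - 81 = 1/(-4035230 + √2*(√2*323^(¼))) - 81 = 1/(-4035230 + 2*323^(¼)) - 81 = -81 + 1/(-4035230 + 2*323^(¼))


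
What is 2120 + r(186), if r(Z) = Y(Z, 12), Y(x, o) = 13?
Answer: 2133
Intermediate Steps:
r(Z) = 13
2120 + r(186) = 2120 + 13 = 2133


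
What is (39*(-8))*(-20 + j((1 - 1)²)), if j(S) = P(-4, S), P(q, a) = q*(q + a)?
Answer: 1248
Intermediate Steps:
P(q, a) = q*(a + q)
j(S) = 16 - 4*S (j(S) = -4*(S - 4) = -4*(-4 + S) = 16 - 4*S)
(39*(-8))*(-20 + j((1 - 1)²)) = (39*(-8))*(-20 + (16 - 4*(1 - 1)²)) = -312*(-20 + (16 - 4*0²)) = -312*(-20 + (16 - 4*0)) = -312*(-20 + (16 + 0)) = -312*(-20 + 16) = -312*(-4) = 1248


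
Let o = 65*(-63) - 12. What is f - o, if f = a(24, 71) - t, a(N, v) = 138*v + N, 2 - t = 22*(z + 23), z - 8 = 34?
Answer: 15357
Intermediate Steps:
z = 42 (z = 8 + 34 = 42)
t = -1428 (t = 2 - 22*(42 + 23) = 2 - 22*65 = 2 - 1*1430 = 2 - 1430 = -1428)
a(N, v) = N + 138*v
o = -4107 (o = -4095 - 12 = -4107)
f = 11250 (f = (24 + 138*71) - 1*(-1428) = (24 + 9798) + 1428 = 9822 + 1428 = 11250)
f - o = 11250 - 1*(-4107) = 11250 + 4107 = 15357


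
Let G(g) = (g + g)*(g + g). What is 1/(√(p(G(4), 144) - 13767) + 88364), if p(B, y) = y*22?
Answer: 88364/7808207095 - I*√10599/7808207095 ≈ 1.1317e-5 - 1.3185e-8*I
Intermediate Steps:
G(g) = 4*g² (G(g) = (2*g)*(2*g) = 4*g²)
p(B, y) = 22*y
1/(√(p(G(4), 144) - 13767) + 88364) = 1/(√(22*144 - 13767) + 88364) = 1/(√(3168 - 13767) + 88364) = 1/(√(-10599) + 88364) = 1/(I*√10599 + 88364) = 1/(88364 + I*√10599)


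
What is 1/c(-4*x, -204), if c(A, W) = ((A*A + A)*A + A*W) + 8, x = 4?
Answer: -1/568 ≈ -0.0017606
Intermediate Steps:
c(A, W) = 8 + A*W + A*(A + A²) (c(A, W) = ((A² + A)*A + A*W) + 8 = ((A + A²)*A + A*W) + 8 = (A*(A + A²) + A*W) + 8 = (A*W + A*(A + A²)) + 8 = 8 + A*W + A*(A + A²))
1/c(-4*x, -204) = 1/(8 + (-4*4)² + (-4*4)³ - 4*4*(-204)) = 1/(8 + (-16)² + (-16)³ - 16*(-204)) = 1/(8 + 256 - 4096 + 3264) = 1/(-568) = -1/568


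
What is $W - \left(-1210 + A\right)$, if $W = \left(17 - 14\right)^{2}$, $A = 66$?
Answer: $1153$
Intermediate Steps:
$W = 9$ ($W = 3^{2} = 9$)
$W - \left(-1210 + A\right) = 9 - \left(-1210 + 66\right) = 9 - -1144 = 9 + 1144 = 1153$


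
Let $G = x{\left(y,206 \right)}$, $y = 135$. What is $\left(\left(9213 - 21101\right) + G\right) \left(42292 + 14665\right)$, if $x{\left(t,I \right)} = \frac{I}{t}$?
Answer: $- \frac{91397417018}{135} \approx -6.7702 \cdot 10^{8}$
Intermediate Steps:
$G = \frac{206}{135} \approx 1.5259$
$\left(\left(9213 - 21101\right) + G\right) \left(42292 + 14665\right) = \left(\left(9213 - 21101\right) + \frac{206}{135}\right) \left(42292 + 14665\right) = \left(\left(9213 - 21101\right) + \frac{206}{135}\right) 56957 = \left(-11888 + \frac{206}{135}\right) 56957 = \left(- \frac{1604674}{135}\right) 56957 = - \frac{91397417018}{135}$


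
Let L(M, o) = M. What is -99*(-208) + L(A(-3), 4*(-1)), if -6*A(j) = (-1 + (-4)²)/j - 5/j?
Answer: 185333/9 ≈ 20593.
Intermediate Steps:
A(j) = -5/(3*j) (A(j) = -((-1 + (-4)²)/j - 5/j)/6 = -((-1 + 16)/j - 5/j)/6 = -(15/j - 5/j)/6 = -5/(3*j))
-99*(-208) + L(A(-3), 4*(-1)) = -99*(-208) - 5/3/(-3) = 20592 - 5/3*(-⅓) = 20592 + 5/9 = 185333/9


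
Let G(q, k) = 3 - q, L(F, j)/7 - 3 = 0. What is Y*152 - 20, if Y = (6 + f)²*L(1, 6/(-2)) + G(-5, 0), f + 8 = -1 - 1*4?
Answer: 157604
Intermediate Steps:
L(F, j) = 21 (L(F, j) = 21 + 7*0 = 21 + 0 = 21)
f = -13 (f = -8 + (-1 - 1*4) = -8 + (-1 - 4) = -8 - 5 = -13)
Y = 1037 (Y = (6 - 13)²*21 + (3 - 1*(-5)) = (-7)²*21 + (3 + 5) = 49*21 + 8 = 1029 + 8 = 1037)
Y*152 - 20 = 1037*152 - 20 = 157624 - 20 = 157604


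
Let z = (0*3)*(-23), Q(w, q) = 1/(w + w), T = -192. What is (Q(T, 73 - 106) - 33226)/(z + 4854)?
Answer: -12758785/1863936 ≈ -6.8451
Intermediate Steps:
Q(w, q) = 1/(2*w)
z = 0 (z = 0*(-23) = 0)
(Q(T, 73 - 106) - 33226)/(z + 4854) = ((½)/(-192) - 33226)/(0 + 4854) = ((½)*(-1/192) - 33226)/4854 = (-1/384 - 33226)*(1/4854) = -12758785/384*1/4854 = -12758785/1863936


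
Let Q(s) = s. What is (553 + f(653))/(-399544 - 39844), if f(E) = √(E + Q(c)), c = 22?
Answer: -553/439388 - 15*√3/439388 ≈ -0.0013177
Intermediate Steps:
f(E) = √(22 + E) (f(E) = √(E + 22) = √(22 + E))
(553 + f(653))/(-399544 - 39844) = (553 + √(22 + 653))/(-399544 - 39844) = (553 + √675)/(-439388) = (553 + 15*√3)*(-1/439388) = -553/439388 - 15*√3/439388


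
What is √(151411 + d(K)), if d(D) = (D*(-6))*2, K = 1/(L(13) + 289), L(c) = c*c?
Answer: √7940142877/229 ≈ 389.12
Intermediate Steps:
L(c) = c²
K = 1/458 (K = 1/(13² + 289) = 1/(169 + 289) = 1/458 ≈ 0.0021834)
d(D) = -12*D (d(D) = -6*D*2 = -12*D)
√(151411 + d(K)) = √(151411 - 12*1/458) = √(151411 - 6/229) = √(34673113/229) = √7940142877/229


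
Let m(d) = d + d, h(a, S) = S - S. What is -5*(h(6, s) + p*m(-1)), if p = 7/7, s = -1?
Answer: 10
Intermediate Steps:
h(a, S) = 0
m(d) = 2*d
p = 1 (p = 7*(⅐) = 1)
-5*(h(6, s) + p*m(-1)) = -5*(0 + 1*(2*(-1))) = -5*(0 + 1*(-2)) = -5*(0 - 2) = -5*(-2) = 10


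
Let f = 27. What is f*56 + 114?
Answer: 1626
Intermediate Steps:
f*56 + 114 = 27*56 + 114 = 1512 + 114 = 1626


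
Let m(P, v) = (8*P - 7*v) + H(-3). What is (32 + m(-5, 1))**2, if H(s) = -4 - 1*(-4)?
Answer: 225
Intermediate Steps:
H(s) = 0 (H(s) = -4 + 4 = 0)
m(P, v) = -7*v + 8*P (m(P, v) = (8*P - 7*v) + 0 = (-7*v + 8*P) + 0 = -7*v + 8*P)
(32 + m(-5, 1))**2 = (32 + (-7*1 + 8*(-5)))**2 = (32 + (-7 - 40))**2 = (32 - 47)**2 = (-15)**2 = 225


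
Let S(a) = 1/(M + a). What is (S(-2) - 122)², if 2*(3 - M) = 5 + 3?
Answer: 134689/9 ≈ 14965.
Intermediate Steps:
M = -1 (M = 3 - (5 + 3)/2 = 3 - ½*8 = 3 - 4 = -1)
S(a) = 1/(-1 + a)
(S(-2) - 122)² = (1/(-1 - 2) - 122)² = (1/(-3) - 122)² = (-⅓ - 122)² = (-367/3)² = 134689/9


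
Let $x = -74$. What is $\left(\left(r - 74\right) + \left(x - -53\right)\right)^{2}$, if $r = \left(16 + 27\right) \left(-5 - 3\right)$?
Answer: $192721$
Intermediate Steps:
$r = -344$ ($r = 43 \left(-8\right) = -344$)
$\left(\left(r - 74\right) + \left(x - -53\right)\right)^{2} = \left(\left(-344 - 74\right) - 21\right)^{2} = \left(-418 + \left(-74 + 53\right)\right)^{2} = \left(-418 - 21\right)^{2} = \left(-439\right)^{2} = 192721$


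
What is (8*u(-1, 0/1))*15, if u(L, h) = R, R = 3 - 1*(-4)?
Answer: 840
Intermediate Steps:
R = 7 (R = 3 + 4 = 7)
u(L, h) = 7
(8*u(-1, 0/1))*15 = (8*7)*15 = 56*15 = 840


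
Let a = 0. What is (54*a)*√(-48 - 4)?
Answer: 0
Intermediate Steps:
(54*a)*√(-48 - 4) = (54*0)*√(-48 - 4) = 0*√(-52) = 0*(2*I*√13) = 0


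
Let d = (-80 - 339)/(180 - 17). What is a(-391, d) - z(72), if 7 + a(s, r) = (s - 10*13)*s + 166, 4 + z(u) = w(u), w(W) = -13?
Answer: 203887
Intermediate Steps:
z(u) = -17 (z(u) = -4 - 13 = -17)
d = -419/163 ≈ -2.5706
a(s, r) = 159 + s*(-130 + s) (a(s, r) = -7 + ((s - 10*13)*s + 166) = -7 + ((s - 130)*s + 166) = -7 + ((-130 + s)*s + 166) = -7 + (s*(-130 + s) + 166) = -7 + (166 + s*(-130 + s)) = 159 + s*(-130 + s))
a(-391, d) - z(72) = (159 + (-391)**2 - 130*(-391)) - 1*(-17) = (159 + 152881 + 50830) + 17 = 203870 + 17 = 203887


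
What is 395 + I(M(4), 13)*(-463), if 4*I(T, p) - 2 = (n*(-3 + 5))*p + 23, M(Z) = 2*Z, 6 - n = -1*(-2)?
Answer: -58147/4 ≈ -14537.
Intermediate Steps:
n = 4 (n = 6 - (-1)*(-2) = 6 - 1*2 = 6 - 2 = 4)
I(T, p) = 25/4 + 2*p (I(T, p) = ½ + ((4*(-3 + 5))*p + 23)/4 = ½ + ((4*2)*p + 23)/4 = ½ + (8*p + 23)/4 = ½ + (23 + 8*p)/4 = ½ + (23/4 + 2*p) = 25/4 + 2*p)
395 + I(M(4), 13)*(-463) = 395 + (25/4 + 2*13)*(-463) = 395 + (25/4 + 26)*(-463) = 395 + (129/4)*(-463) = 395 - 59727/4 = -58147/4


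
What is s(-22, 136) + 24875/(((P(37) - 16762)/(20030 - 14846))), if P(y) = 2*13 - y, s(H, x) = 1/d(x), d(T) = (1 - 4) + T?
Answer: -5716866409/743603 ≈ -7688.1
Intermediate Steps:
d(T) = -3 + T
s(H, x) = 1/(-3 + x)
P(y) = 26 - y
s(-22, 136) + 24875/(((P(37) - 16762)/(20030 - 14846))) = 1/(-3 + 136) + 24875/((((26 - 1*37) - 16762)/(20030 - 14846))) = 1/133 + 24875/((((26 - 37) - 16762)/5184)) = 1/133 + 24875/(((-11 - 16762)*(1/5184))) = 1/133 + 24875/((-16773*1/5184)) = 1/133 + 24875/(-5591/1728) = 1/133 + 24875*(-1728/5591) = 1/133 - 42984000/5591 = -5716866409/743603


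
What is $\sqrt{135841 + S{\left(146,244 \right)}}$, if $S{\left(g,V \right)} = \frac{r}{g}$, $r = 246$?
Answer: $\frac{2 \sqrt{180976417}}{73} \approx 368.57$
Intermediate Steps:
$S{\left(g,V \right)} = \frac{246}{g}$
$\sqrt{135841 + S{\left(146,244 \right)}} = \sqrt{135841 + \frac{246}{146}} = \sqrt{135841 + 246 \cdot \frac{1}{146}} = \sqrt{135841 + \frac{123}{73}} = \sqrt{\frac{9916516}{73}} = \frac{2 \sqrt{180976417}}{73}$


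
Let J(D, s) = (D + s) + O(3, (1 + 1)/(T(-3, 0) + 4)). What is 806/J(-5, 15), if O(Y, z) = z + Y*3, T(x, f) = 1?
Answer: 4030/97 ≈ 41.546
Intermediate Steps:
O(Y, z) = z + 3*Y
J(D, s) = 47/5 + D + s (J(D, s) = (D + s) + ((1 + 1)/(1 + 4) + 3*3) = (D + s) + (2/5 + 9) = (D + s) + 47/5 = 47/5 + D + s)
806/J(-5, 15) = 806/(47/5 - 5 + 15) = 806/(97/5) = 806*(5/97) = 4030/97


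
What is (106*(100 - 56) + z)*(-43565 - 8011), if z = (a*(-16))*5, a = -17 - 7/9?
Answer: -941708992/3 ≈ -3.1390e+8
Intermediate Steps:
a = -160/9 (a = -17 - 7/9 = -160/9 ≈ -17.778)
z = 12800/9 (z = -160/9*(-16)*5 = (2560/9)*5 = 12800/9 ≈ 1422.2)
(106*(100 - 56) + z)*(-43565 - 8011) = (106*(100 - 56) + 12800/9)*(-43565 - 8011) = (106*44 + 12800/9)*(-51576) = (4664 + 12800/9)*(-51576) = (54776/9)*(-51576) = -941708992/3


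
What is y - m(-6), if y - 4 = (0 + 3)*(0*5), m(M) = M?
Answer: 10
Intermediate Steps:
y = 4 (y = 4 + (0 + 3)*(0*5) = 4 + 3*0 = 4 + 0 = 4)
y - m(-6) = 4 - 1*(-6) = 4 + 6 = 10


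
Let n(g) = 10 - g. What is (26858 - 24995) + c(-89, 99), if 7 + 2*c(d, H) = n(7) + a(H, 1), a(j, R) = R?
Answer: 3723/2 ≈ 1861.5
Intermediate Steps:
c(d, H) = -3/2 (c(d, H) = -7/2 + ((10 - 1*7) + 1)/2 = -7/2 + ((10 - 7) + 1)/2 = -7/2 + (3 + 1)/2 = -7/2 + (½)*4 = -7/2 + 2 = -3/2)
(26858 - 24995) + c(-89, 99) = (26858 - 24995) - 3/2 = 1863 - 3/2 = 3723/2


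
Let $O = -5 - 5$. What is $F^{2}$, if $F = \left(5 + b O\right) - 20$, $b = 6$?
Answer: $5625$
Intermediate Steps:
$O = -10$ ($O = -5 - 5 = -10$)
$F = -75$ ($F = \left(5 + 6 \left(-10\right)\right) - 20 = \left(5 - 60\right) - 20 = -55 - 20 = -75$)
$F^{2} = \left(-75\right)^{2} = 5625$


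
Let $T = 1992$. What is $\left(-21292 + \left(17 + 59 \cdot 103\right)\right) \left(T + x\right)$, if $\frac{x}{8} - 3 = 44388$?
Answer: $-5427509760$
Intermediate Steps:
$x = 355128$ ($x = 24 + 8 \cdot 44388 = 24 + 355104 = 355128$)
$\left(-21292 + \left(17 + 59 \cdot 103\right)\right) \left(T + x\right) = \left(-21292 + \left(17 + 59 \cdot 103\right)\right) \left(1992 + 355128\right) = \left(-21292 + \left(17 + 6077\right)\right) 357120 = \left(-21292 + 6094\right) 357120 = \left(-15198\right) 357120 = -5427509760$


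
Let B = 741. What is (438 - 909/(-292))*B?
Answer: 95444505/292 ≈ 3.2686e+5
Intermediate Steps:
(438 - 909/(-292))*B = (438 - 909/(-292))*741 = (438 - 909*(-1/292))*741 = (438 + 909/292)*741 = (128805/292)*741 = 95444505/292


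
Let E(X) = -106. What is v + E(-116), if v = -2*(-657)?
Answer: 1208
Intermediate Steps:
v = 1314
v + E(-116) = 1314 - 106 = 1208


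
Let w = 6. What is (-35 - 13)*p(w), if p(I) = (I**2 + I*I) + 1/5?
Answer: -17328/5 ≈ -3465.6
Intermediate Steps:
p(I) = 1/5 + 2*I**2 (p(I) = (I**2 + I**2) + 1/5 = 2*I**2 + 1/5 = 1/5 + 2*I**2)
(-35 - 13)*p(w) = (-35 - 13)*(1/5 + 2*6**2) = -48*(1/5 + 2*36) = -48*(1/5 + 72) = -48*361/5 = -17328/5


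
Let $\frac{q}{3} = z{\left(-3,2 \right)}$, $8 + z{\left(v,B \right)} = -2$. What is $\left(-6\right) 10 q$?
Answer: $1800$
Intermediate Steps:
$z{\left(v,B \right)} = -10$ ($z{\left(v,B \right)} = -8 - 2 = -10$)
$q = -30$ ($q = 3 \left(-10\right) = -30$)
$\left(-6\right) 10 q = \left(-6\right) 10 \left(-30\right) = \left(-60\right) \left(-30\right) = 1800$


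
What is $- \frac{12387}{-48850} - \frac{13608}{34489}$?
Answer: $- \frac{33933651}{240683950} \approx -0.14099$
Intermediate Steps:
$- \frac{12387}{-48850} - \frac{13608}{34489} = \left(-12387\right) \left(- \frac{1}{48850}\right) - \frac{1944}{4927} = \frac{12387}{48850} - \frac{1944}{4927} = - \frac{33933651}{240683950}$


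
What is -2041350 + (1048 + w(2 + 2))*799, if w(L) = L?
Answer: -1200802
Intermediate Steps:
-2041350 + (1048 + w(2 + 2))*799 = -2041350 + (1048 + (2 + 2))*799 = -2041350 + (1048 + 4)*799 = -2041350 + 1052*799 = -2041350 + 840548 = -1200802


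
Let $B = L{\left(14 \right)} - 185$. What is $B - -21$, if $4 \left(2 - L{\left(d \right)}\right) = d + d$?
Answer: $-169$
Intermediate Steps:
$L{\left(d \right)} = 2 - \frac{d}{2}$ ($L{\left(d \right)} = 2 - \frac{d + d}{4} = 2 - \frac{2 d}{4} = 2 - \frac{d}{2}$)
$B = -190$ ($B = \left(2 - 7\right) - 185 = -5 - 185 = -190$)
$B - -21 = -190 - -21 = -190 + 21 = -169$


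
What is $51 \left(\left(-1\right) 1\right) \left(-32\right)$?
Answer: $1632$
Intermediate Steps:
$51 \left(\left(-1\right) 1\right) \left(-32\right) = 51 \left(-1\right) \left(-32\right) = \left(-51\right) \left(-32\right) = 1632$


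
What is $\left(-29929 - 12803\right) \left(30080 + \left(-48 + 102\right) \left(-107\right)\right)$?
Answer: $-1038473064$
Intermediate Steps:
$\left(-29929 - 12803\right) \left(30080 + \left(-48 + 102\right) \left(-107\right)\right) = - 42732 \left(30080 + 54 \left(-107\right)\right) = - 42732 \left(30080 - 5778\right) = \left(-42732\right) 24302 = -1038473064$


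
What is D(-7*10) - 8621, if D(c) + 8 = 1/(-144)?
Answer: -1242577/144 ≈ -8629.0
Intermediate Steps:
D(c) = -1153/144 (D(c) = -8 + 1/(-144) = -8 - 1/144 = -1153/144)
D(-7*10) - 8621 = -1153/144 - 8621 = -1242577/144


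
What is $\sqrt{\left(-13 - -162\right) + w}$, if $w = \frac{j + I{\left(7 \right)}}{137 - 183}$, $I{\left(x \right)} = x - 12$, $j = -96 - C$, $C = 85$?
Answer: $\frac{8 \sqrt{1265}}{23} \approx 12.371$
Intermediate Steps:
$j = -181$ ($j = -96 - 85 = -181$)
$I{\left(x \right)} = -12 + x$
$w = \frac{93}{23}$ ($w = \frac{-181 + \left(-12 + 7\right)}{137 - 183} = \frac{-181 - 5}{-46} = \left(-186\right) \left(- \frac{1}{46}\right) = \frac{93}{23} \approx 4.0435$)
$\sqrt{\left(-13 - -162\right) + w} = \sqrt{\left(-13 - -162\right) + \frac{93}{23}} = \sqrt{\left(-13 + 162\right) + \frac{93}{23}} = \sqrt{149 + \frac{93}{23}} = \sqrt{\frac{3520}{23}} = \frac{8 \sqrt{1265}}{23}$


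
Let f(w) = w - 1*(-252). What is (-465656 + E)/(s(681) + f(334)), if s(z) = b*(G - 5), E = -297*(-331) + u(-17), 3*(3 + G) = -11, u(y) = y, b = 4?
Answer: -551049/809 ≈ -681.15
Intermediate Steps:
f(w) = 252 + w (f(w) = w + 252 = 252 + w)
G = -20/3 (G = -3 + (1/3)*(-11) = -3 - 11/3 = -20/3 ≈ -6.6667)
E = 98290 (E = -297*(-331) - 17 = 98307 - 17 = 98290)
s(z) = -140/3 (s(z) = 4*(-20/3 - 5) = 4*(-35/3) = -140/3)
(-465656 + E)/(s(681) + f(334)) = (-465656 + 98290)/(-140/3 + (252 + 334)) = -367366/(-140/3 + 586) = -367366/1618/3 = -367366*3/1618 = -551049/809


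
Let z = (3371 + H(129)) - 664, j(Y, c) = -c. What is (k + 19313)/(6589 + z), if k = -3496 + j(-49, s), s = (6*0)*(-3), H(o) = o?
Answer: 15817/9425 ≈ 1.6782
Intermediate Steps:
s = 0 (s = 0*(-3) = 0)
k = -3496 (k = -3496 - 1*0 = -3496 + 0 = -3496)
z = 2836 (z = (3371 + 129) - 664 = 3500 - 664 = 2836)
(k + 19313)/(6589 + z) = (-3496 + 19313)/(6589 + 2836) = 15817/9425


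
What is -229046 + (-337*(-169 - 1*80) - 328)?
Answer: -145461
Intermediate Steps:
-229046 + (-337*(-169 - 1*80) - 328) = -229046 + (-337*(-169 - 80) - 328) = -229046 + (-337*(-249) - 328) = -229046 + (83913 - 328) = -229046 + 83585 = -145461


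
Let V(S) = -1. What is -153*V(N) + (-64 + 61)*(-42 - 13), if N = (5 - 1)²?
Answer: 318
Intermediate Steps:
N = 16 (N = 4² = 16)
-153*V(N) + (-64 + 61)*(-42 - 13) = -153*(-1) + (-64 + 61)*(-42 - 13) = 153 - 3*(-55) = 153 + 165 = 318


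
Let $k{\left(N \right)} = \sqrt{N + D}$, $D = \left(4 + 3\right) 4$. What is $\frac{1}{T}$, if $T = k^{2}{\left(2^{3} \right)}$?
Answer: $\frac{1}{36} \approx 0.027778$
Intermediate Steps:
$D = 28$ ($D = 7 \cdot 4 = 28$)
$k{\left(N \right)} = \sqrt{28 + N}$ ($k{\left(N \right)} = \sqrt{N + 28} = \sqrt{28 + N}$)
$T = 36$ ($T = \left(\sqrt{28 + 2^{3}}\right)^{2} = \left(\sqrt{28 + 8}\right)^{2} = \left(\sqrt{36}\right)^{2} = 6^{2} = 36$)
$\frac{1}{T} = \frac{1}{36}$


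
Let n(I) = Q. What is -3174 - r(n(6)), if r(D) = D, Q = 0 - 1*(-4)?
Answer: -3178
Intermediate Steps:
Q = 4 (Q = 0 + 4 = 4)
n(I) = 4
-3174 - r(n(6)) = -3174 - 1*4 = -3174 - 4 = -3178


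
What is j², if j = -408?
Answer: 166464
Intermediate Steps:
j² = (-408)² = 166464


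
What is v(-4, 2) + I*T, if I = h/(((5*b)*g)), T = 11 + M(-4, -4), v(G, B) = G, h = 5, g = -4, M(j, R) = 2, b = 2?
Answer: -45/8 ≈ -5.6250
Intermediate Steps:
T = 13 (T = 11 + 2 = 13)
I = -⅛ (I = 5/(((5*2)*(-4))) = 5/((10*(-4))) = 5/(-40) = 5*(-1/40) = -⅛ ≈ -0.12500)
v(-4, 2) + I*T = -4 - ⅛*13 = -4 - 13/8 = -45/8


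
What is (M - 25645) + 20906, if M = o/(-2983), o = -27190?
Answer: -14109247/2983 ≈ -4729.9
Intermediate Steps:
M = 27190/2983 (M = -27190/(-2983) = -27190*(-1/2983) = 27190/2983 ≈ 9.1150)
(M - 25645) + 20906 = (27190/2983 - 25645) + 20906 = -76471845/2983 + 20906 = -14109247/2983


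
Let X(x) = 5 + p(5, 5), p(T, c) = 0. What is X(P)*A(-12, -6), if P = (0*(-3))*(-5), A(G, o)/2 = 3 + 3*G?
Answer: -330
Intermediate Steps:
A(G, o) = 6 + 6*G (A(G, o) = 2*(3 + 3*G) = 6 + 6*G)
P = 0 (P = 0*(-5) = 0)
X(x) = 5 (X(x) = 5 + 0 = 5)
X(P)*A(-12, -6) = 5*(6 + 6*(-12)) = 5*(6 - 72) = 5*(-66) = -330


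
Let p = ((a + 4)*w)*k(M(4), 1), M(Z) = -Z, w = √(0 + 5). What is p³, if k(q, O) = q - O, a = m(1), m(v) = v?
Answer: -78125*√5 ≈ -1.7469e+5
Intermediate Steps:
w = √5 ≈ 2.2361
a = 1
p = -25*√5 (p = ((1 + 4)*√5)*(-1*4 - 1*1) = (5*√5)*(-4 - 1) = (5*√5)*(-5) = -25*√5 ≈ -55.902)
p³ = (-25*√5)³ = -78125*√5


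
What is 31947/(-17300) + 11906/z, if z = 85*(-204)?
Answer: -37996739/14999100 ≈ -2.5333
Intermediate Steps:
z = -17340
31947/(-17300) + 11906/z = 31947/(-17300) + 11906/(-17340) = 31947*(-1/17300) + 11906*(-1/17340) = -31947/17300 - 5953/8670 = -37996739/14999100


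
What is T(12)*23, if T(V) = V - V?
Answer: 0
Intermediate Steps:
T(V) = 0
T(12)*23 = 0*23 = 0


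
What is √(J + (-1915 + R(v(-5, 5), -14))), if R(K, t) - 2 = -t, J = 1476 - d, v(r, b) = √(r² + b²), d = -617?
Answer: √194 ≈ 13.928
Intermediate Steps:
v(r, b) = √(b² + r²)
J = 2093 (J = 1476 - 1*(-617) = 1476 + 617 = 2093)
R(K, t) = 2 - t
√(J + (-1915 + R(v(-5, 5), -14))) = √(2093 + (-1915 + (2 - 1*(-14)))) = √(2093 + (-1915 + (2 + 14))) = √(2093 + (-1915 + 16)) = √(2093 - 1899) = √194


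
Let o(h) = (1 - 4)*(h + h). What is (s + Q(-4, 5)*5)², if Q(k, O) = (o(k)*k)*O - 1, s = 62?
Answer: 5489649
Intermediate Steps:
o(h) = -6*h
Q(k, O) = -1 - 6*O*k² (Q(k, O) = ((-6*k)*k)*O - 1 = (-6*k²)*O - 1 = -6*O*k² - 1 = -1 - 6*O*k²)
(s + Q(-4, 5)*5)² = (62 + (-1 - 6*5*(-4)²)*5)² = (62 + (-1 - 6*5*16)*5)² = (62 + (-1 - 480)*5)² = (62 - 481*5)² = (62 - 2405)² = (-2343)² = 5489649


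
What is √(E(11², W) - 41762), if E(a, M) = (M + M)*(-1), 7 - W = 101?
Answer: 13*I*√246 ≈ 203.9*I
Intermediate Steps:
W = -94 (W = 7 - 1*101 = 7 - 101 = -94)
E(a, M) = -2*M (E(a, M) = (2*M)*(-1) = -2*M)
√(E(11², W) - 41762) = √(-2*(-94) - 41762) = √(188 - 41762) = √(-41574) = 13*I*√246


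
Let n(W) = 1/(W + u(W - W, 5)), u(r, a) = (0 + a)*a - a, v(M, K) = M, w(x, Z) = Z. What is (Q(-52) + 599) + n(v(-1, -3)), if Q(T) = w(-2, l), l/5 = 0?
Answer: 11382/19 ≈ 599.05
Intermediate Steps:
l = 0 (l = 5*0 = 0)
Q(T) = 0
u(r, a) = a² - a (u(r, a) = a*a - a = a² - a)
n(W) = 1/(20 + W) (n(W) = 1/(W + 5*(-1 + 5)) = 1/(W + 5*4) = 1/(W + 20) = 1/(20 + W))
(Q(-52) + 599) + n(v(-1, -3)) = (0 + 599) + 1/(20 - 1) = 599 + 1/19 = 11382/19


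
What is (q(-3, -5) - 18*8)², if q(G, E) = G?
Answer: 21609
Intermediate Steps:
(q(-3, -5) - 18*8)² = (-3 - 18*8)² = (-3 - 144)² = (-147)² = 21609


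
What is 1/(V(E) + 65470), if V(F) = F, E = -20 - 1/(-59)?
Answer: 59/3861551 ≈ 1.5279e-5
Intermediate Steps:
E = -1179/59 (E = -20 - 1*(-1/59) = -20 + 1/59 = -1179/59 ≈ -19.983)
1/(V(E) + 65470) = 1/(-1179/59 + 65470) = 1/(3861551/59) = 59/3861551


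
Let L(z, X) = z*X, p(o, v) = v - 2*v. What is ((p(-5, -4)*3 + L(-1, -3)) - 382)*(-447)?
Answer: 164049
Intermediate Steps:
p(o, v) = -v
L(z, X) = X*z
((p(-5, -4)*3 + L(-1, -3)) - 382)*(-447) = ((-1*(-4)*3 - 3*(-1)) - 382)*(-447) = ((4*3 + 3) - 382)*(-447) = ((12 + 3) - 382)*(-447) = (15 - 382)*(-447) = -367*(-447) = 164049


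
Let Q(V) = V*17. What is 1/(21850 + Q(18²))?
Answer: 1/27358 ≈ 3.6552e-5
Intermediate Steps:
Q(V) = 17*V
1/(21850 + Q(18²)) = 1/(21850 + 17*18²) = 1/(21850 + 17*324) = 1/(21850 + 5508) = 1/27358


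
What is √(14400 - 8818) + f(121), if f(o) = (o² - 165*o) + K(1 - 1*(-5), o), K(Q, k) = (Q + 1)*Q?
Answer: -5282 + √5582 ≈ -5207.3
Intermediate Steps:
K(Q, k) = Q*(1 + Q) (K(Q, k) = (1 + Q)*Q = Q*(1 + Q))
f(o) = 42 + o² - 165*o (f(o) = (o² - 165*o) + (1 - 1*(-5))*(1 + (1 - 1*(-5))) = (o² - 165*o) + (1 + 5)*(1 + (1 + 5)) = (o² - 165*o) + 6*(1 + 6) = (o² - 165*o) + 6*7 = (o² - 165*o) + 42 = 42 + o² - 165*o)
√(14400 - 8818) + f(121) = √(14400 - 8818) + (42 + 121² - 165*121) = √5582 + (42 + 14641 - 19965) = √5582 - 5282 = -5282 + √5582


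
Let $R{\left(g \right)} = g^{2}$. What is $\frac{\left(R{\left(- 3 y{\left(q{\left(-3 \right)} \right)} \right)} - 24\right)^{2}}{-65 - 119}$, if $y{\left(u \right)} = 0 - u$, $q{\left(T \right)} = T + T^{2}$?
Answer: $- \frac{11250}{23} \approx -489.13$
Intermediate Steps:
$y{\left(u \right)} = - u$
$\frac{\left(R{\left(- 3 y{\left(q{\left(-3 \right)} \right)} \right)} - 24\right)^{2}}{-65 - 119} = \frac{\left(\left(- 3 \left(- \left(-3\right) \left(1 - 3\right)\right)\right)^{2} - 24\right)^{2}}{-65 - 119} = \frac{\left(\left(- 3 \left(- \left(-3\right) \left(-2\right)\right)\right)^{2} - 24\right)^{2}}{-184} = \left(\left(- 3 \left(\left(-1\right) 6\right)\right)^{2} - 24\right)^{2} \left(- \frac{1}{184}\right) = \left(\left(\left(-3\right) \left(-6\right)\right)^{2} - 24\right)^{2} \left(- \frac{1}{184}\right) = \left(18^{2} - 24\right)^{2} \left(- \frac{1}{184}\right) = \left(324 - 24\right)^{2} \left(- \frac{1}{184}\right) = 300^{2} \left(- \frac{1}{184}\right) = 90000 \left(- \frac{1}{184}\right) = - \frac{11250}{23}$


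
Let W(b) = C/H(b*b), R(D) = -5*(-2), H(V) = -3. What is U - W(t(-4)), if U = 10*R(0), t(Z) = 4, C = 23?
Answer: 323/3 ≈ 107.67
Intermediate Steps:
R(D) = 10
W(b) = -23/3 (W(b) = 23/(-3) = 23*(-⅓) = -23/3)
U = 100 (U = 10*10 = 100)
U - W(t(-4)) = 100 - 1*(-23/3) = 100 + 23/3 = 323/3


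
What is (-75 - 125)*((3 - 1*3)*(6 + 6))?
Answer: 0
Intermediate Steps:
(-75 - 125)*((3 - 1*3)*(6 + 6)) = -200*(3 - 3)*12 = -0*12 = -200*0 = 0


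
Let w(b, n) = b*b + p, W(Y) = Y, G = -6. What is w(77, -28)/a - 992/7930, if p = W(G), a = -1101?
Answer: -24030791/4365465 ≈ -5.5047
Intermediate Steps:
p = -6
w(b, n) = -6 + b² (w(b, n) = b*b - 6 = b² - 6 = -6 + b²)
w(77, -28)/a - 992/7930 = (-6 + 77²)/(-1101) - 992/7930 = (-6 + 5929)*(-1/1101) - 992*1/7930 = 5923*(-1/1101) - 496/3965 = -5923/1101 - 496/3965 = -24030791/4365465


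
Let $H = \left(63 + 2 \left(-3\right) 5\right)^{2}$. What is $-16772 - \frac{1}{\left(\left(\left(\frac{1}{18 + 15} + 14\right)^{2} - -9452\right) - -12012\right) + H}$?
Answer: $- \frac{415519357481}{24774586} \approx -16772.0$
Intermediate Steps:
$H = 1089$ ($H = \left(63 - 30\right)^{2} = 33^{2} = 1089$)
$-16772 - \frac{1}{\left(\left(\left(\frac{1}{18 + 15} + 14\right)^{2} - -9452\right) - -12012\right) + H} = -16772 - \frac{1}{\left(\left(\left(\frac{1}{18 + 15} + 14\right)^{2} - -9452\right) - -12012\right) + 1089} = -16772 - \frac{1}{\left(\left(\left(\frac{1}{33} + 14\right)^{2} + 9452\right) + 12012\right) + 1089} = -16772 - \frac{1}{\left(\left(\left(\frac{463}{33}\right)^{2} + 9452\right) + 12012\right) + 1089} = -16772 - \frac{1}{\left(\left(\frac{214369}{1089} + 9452\right) + 12012\right) + 1089} = -16772 - \frac{1}{\left(\frac{10507597}{1089} + 12012\right) + 1089} = -16772 - \frac{1}{\frac{23588665}{1089} + 1089} = -16772 - \frac{1}{\frac{24774586}{1089}} = -16772 - \frac{1089}{24774586} = - \frac{415519357481}{24774586}$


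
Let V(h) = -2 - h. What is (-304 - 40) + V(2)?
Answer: -348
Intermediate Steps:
(-304 - 40) + V(2) = (-304 - 40) + (-2 - 1*2) = -344 + (-2 - 2) = -344 - 4 = -348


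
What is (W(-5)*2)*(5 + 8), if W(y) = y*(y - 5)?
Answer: 1300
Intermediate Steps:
W(y) = y*(-5 + y)
(W(-5)*2)*(5 + 8) = (-5*(-5 - 5)*2)*(5 + 8) = (-5*(-10)*2)*13 = (50*2)*13 = 100*13 = 1300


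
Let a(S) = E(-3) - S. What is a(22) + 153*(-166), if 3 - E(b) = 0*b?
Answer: -25417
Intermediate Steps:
E(b) = 3 (E(b) = 3 - 0*b = 3 - 1*0 = 3 + 0 = 3)
a(S) = 3 - S
a(22) + 153*(-166) = (3 - 1*22) + 153*(-166) = (3 - 22) - 25398 = -19 - 25398 = -25417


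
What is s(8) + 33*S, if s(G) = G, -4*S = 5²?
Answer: -793/4 ≈ -198.25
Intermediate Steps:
S = -25/4 (S = -¼*5² = -¼*25 = -25/4 ≈ -6.2500)
s(8) + 33*S = 8 + 33*(-25/4) = 8 - 825/4 = -793/4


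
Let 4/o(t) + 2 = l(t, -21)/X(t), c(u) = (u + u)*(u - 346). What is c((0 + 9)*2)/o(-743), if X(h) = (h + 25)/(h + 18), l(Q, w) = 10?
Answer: -8581464/359 ≈ -23904.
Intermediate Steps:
X(h) = (25 + h)/(18 + h)
c(u) = 2*u*(-346 + u) (c(u) = (2*u)*(-346 + u) = 2*u*(-346 + u))
o(t) = 4/(-2 + 10*(18 + t)/(25 + t)) (o(t) = 4/(-2 + 10/(((25 + t)/(18 + t)))) = 4/(-2 + 10*((18 + t)/(25 + t))) = 4/(-2 + 10*(18 + t)/(25 + t)))
c((0 + 9)*2)/o(-743) = (2*((0 + 9)*2)*(-346 + (0 + 9)*2))/((2*(25 - 743)/(65 + 4*(-743)))) = (2*(9*2)*(-346 + 9*2))/((2*(-718)/(65 - 2972))) = (2*18*(-346 + 18))/((2*(-718)/(-2907))) = (2*18*(-328))/((2*(-1/2907)*(-718))) = -11808/1436/2907 = -11808*2907/1436 = -8581464/359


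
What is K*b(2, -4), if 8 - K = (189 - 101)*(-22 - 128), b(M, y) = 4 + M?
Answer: 79248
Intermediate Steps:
K = 13208 (K = 8 - (189 - 101)*(-22 - 128) = 8 - 88*(-150) = 8 - 1*(-13200) = 8 + 13200 = 13208)
K*b(2, -4) = 13208*(4 + 2) = 13208*6 = 79248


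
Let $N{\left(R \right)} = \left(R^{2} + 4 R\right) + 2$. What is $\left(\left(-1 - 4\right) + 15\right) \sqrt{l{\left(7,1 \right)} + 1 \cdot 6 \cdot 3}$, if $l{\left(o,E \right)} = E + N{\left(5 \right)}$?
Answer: $10 \sqrt{66} \approx 81.24$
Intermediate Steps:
$N{\left(R \right)} = 2 + R^{2} + 4 R$
$l{\left(o,E \right)} = 47 + E$ ($l{\left(o,E \right)} = E + \left(2 + 5^{2} + 4 \cdot 5\right) = E + \left(2 + 25 + 20\right) = E + 47 = 47 + E$)
$\left(\left(-1 - 4\right) + 15\right) \sqrt{l{\left(7,1 \right)} + 1 \cdot 6 \cdot 3} = \left(\left(-1 - 4\right) + 15\right) \sqrt{\left(47 + 1\right) + 1 \cdot 6 \cdot 3} = \left(\left(-1 - 4\right) + 15\right) \sqrt{48 + 6 \cdot 3} = \left(-5 + 15\right) \sqrt{48 + 18} = 10 \sqrt{66}$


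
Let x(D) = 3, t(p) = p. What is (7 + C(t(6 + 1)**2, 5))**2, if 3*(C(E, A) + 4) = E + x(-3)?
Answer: 3721/9 ≈ 413.44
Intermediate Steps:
C(E, A) = -3 + E/3 (C(E, A) = -4 + (E + 3)/3 = -4 + (3 + E)/3 = -4 + (1 + E/3) = -3 + E/3)
(7 + C(t(6 + 1)**2, 5))**2 = (7 + (-3 + (6 + 1)**2/3))**2 = (7 + (-3 + (1/3)*7**2))**2 = (7 + (-3 + (1/3)*49))**2 = (7 + (-3 + 49/3))**2 = (7 + 40/3)**2 = (61/3)**2 = 3721/9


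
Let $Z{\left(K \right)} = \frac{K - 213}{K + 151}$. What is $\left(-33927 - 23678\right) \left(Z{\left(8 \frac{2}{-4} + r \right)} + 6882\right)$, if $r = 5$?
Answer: $- \frac{15061576115}{38} \approx -3.9636 \cdot 10^{8}$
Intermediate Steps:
$Z{\left(K \right)} = \frac{-213 + K}{151 + K}$
$\left(-33927 - 23678\right) \left(Z{\left(8 \frac{2}{-4} + r \right)} + 6882\right) = \left(-33927 - 23678\right) \left(\frac{-213 + \left(8 \frac{2}{-4} + 5\right)}{151 + \left(8 \frac{2}{-4} + 5\right)} + 6882\right) = - 57605 \left(\frac{-213 + \left(8 \cdot 2 \left(- \frac{1}{4}\right) + 5\right)}{151 + \left(8 \cdot 2 \left(- \frac{1}{4}\right) + 5\right)} + 6882\right) = - 57605 \left(\frac{-213 + \left(8 \left(- \frac{1}{2}\right) + 5\right)}{151 + \left(8 \left(- \frac{1}{2}\right) + 5\right)} + 6882\right) = - 57605 \left(\frac{-213 + \left(-4 + 5\right)}{151 + \left(-4 + 5\right)} + 6882\right) = - 57605 \left(\frac{-213 + 1}{151 + 1} + 6882\right) = - 57605 \left(\frac{1}{152} \left(-212\right) + 6882\right) = - 57605 \left(- \frac{53}{38} + 6882\right) = \left(-57605\right) \frac{261463}{38} = - \frac{15061576115}{38}$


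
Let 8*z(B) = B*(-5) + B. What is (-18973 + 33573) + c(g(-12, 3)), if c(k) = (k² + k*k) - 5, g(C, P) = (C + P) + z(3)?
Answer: 29631/2 ≈ 14816.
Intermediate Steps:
z(B) = -B/2 (z(B) = (B*(-5) + B)/8 = (-5*B + B)/8 = (-4*B)/8 = -B/2)
g(C, P) = -3/2 + C + P (g(C, P) = (C + P) - ½*3 = (C + P) - 3/2 = -3/2 + C + P)
c(k) = -5 + 2*k² (c(k) = (k² + k²) - 5 = 2*k² - 5 = -5 + 2*k²)
(-18973 + 33573) + c(g(-12, 3)) = (-18973 + 33573) + (-5 + 2*(-3/2 - 12 + 3)²) = 14600 + (-5 + 2*(-21/2)²) = 14600 + (-5 + 2*(441/4)) = 14600 + (-5 + 441/2) = 14600 + 431/2 = 29631/2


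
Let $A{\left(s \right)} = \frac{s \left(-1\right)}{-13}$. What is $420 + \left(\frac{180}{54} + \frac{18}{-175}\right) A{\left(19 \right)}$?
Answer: $\frac{2898724}{6825} \approx 424.72$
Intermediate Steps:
$A{\left(s \right)} = \frac{s}{13}$ ($A{\left(s \right)} = - s \left(- \frac{1}{13}\right) = \frac{s}{13}$)
$420 + \left(\frac{180}{54} + \frac{18}{-175}\right) A{\left(19 \right)} = 420 + \left(\frac{180}{54} + \frac{18}{-175}\right) \frac{1}{13} \cdot 19 = 420 + \left(180 \cdot \frac{1}{54} + 18 \left(- \frac{1}{175}\right)\right) \frac{19}{13} = 420 + \left(\frac{10}{3} - \frac{18}{175}\right) \frac{19}{13} = 420 + \frac{1696}{525} \cdot \frac{19}{13} = 420 + \frac{32224}{6825} = \frac{2898724}{6825}$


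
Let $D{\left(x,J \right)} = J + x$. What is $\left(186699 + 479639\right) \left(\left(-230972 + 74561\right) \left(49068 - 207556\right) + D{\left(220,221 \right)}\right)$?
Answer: $16518030600243042$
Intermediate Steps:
$\left(186699 + 479639\right) \left(\left(-230972 + 74561\right) \left(49068 - 207556\right) + D{\left(220,221 \right)}\right) = \left(186699 + 479639\right) \left(\left(-230972 + 74561\right) \left(49068 - 207556\right) + \left(221 + 220\right)\right) = 666338 \left(\left(-156411\right) \left(-158488\right) + 441\right) = 666338 \left(24789266568 + 441\right) = 666338 \cdot 24789267009 = 16518030600243042$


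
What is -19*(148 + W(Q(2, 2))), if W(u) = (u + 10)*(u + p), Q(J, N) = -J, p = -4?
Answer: -1900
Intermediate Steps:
W(u) = (-4 + u)*(10 + u) (W(u) = (u + 10)*(u - 4) = (10 + u)*(-4 + u) = (-4 + u)*(10 + u))
-19*(148 + W(Q(2, 2))) = -19*(148 + (-40 + (-1*2)² + 6*(-1*2))) = -19*(148 + (-40 + (-2)² + 6*(-2))) = -19*(148 + (-40 + 4 - 12)) = -19*(148 - 48) = -19*100 = -1900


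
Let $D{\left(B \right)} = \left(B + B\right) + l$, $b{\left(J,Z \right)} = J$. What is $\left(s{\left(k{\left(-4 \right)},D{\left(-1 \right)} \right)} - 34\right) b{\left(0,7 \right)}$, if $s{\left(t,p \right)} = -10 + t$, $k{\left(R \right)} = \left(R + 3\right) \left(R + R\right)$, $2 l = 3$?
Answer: $0$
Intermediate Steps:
$l = \frac{3}{2}$ ($l = \frac{1}{2} \cdot 3 = \frac{3}{2} \approx 1.5$)
$k{\left(R \right)} = 2 R \left(3 + R\right)$ ($k{\left(R \right)} = \left(3 + R\right) 2 R = 2 R \left(3 + R\right)$)
$D{\left(B \right)} = \frac{3}{2} + 2 B$ ($D{\left(B \right)} = \left(B + B\right) + \frac{3}{2} = 2 B + \frac{3}{2} = \frac{3}{2} + 2 B$)
$\left(s{\left(k{\left(-4 \right)},D{\left(-1 \right)} \right)} - 34\right) b{\left(0,7 \right)} = \left(\left(-10 + 2 \left(-4\right) \left(3 - 4\right)\right) - 34\right) 0 = \left(\left(-10 + 2 \left(-4\right) \left(-1\right)\right) - 34\right) 0 = \left(\left(-10 + 8\right) - 34\right) 0 = \left(-2 - 34\right) 0 = \left(-36\right) 0 = 0$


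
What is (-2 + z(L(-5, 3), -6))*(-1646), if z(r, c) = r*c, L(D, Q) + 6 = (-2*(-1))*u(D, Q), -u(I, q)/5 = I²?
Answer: -2524964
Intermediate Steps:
u(I, q) = -5*I²
L(D, Q) = -6 - 10*D² (L(D, Q) = -6 + (-2*(-1))*(-5*D²) = -6 + 2*(-5*D²) = -6 - 10*D²)
z(r, c) = c*r
(-2 + z(L(-5, 3), -6))*(-1646) = (-2 - 6*(-6 - 10*(-5)²))*(-1646) = (-2 - 6*(-6 - 10*25))*(-1646) = (-2 - 6*(-6 - 250))*(-1646) = (-2 - 6*(-256))*(-1646) = (-2 + 1536)*(-1646) = 1534*(-1646) = -2524964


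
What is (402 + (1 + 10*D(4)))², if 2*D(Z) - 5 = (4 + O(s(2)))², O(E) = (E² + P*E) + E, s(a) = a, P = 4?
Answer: 4194304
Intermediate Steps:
O(E) = E² + 5*E (O(E) = (E² + 4*E) + E = E² + 5*E)
D(Z) = 329/2 (D(Z) = 5/2 + (4 + 2*(5 + 2))²/2 = 5/2 + (4 + 2*7)²/2 = 5/2 + (4 + 14)²/2 = 5/2 + (½)*18² = 5/2 + (½)*324 = 5/2 + 162 = 329/2)
(402 + (1 + 10*D(4)))² = (402 + (1 + 10*(329/2)))² = (402 + (1 + 1645))² = (402 + 1646)² = 2048² = 4194304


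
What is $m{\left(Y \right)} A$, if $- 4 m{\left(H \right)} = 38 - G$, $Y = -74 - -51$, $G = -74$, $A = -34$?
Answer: $952$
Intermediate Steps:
$Y = -23$ ($Y = -74 + 51 = -23$)
$m{\left(H \right)} = -28$ ($m{\left(H \right)} = - \frac{38 - -74}{4} = - \frac{38 + 74}{4} = \left(- \frac{1}{4}\right) 112 = -28$)
$m{\left(Y \right)} A = \left(-28\right) \left(-34\right) = 952$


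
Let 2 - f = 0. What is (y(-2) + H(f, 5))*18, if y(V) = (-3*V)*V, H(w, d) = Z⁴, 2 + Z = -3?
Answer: 11034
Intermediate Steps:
Z = -5 (Z = -2 - 3 = -5)
f = 2 (f = 2 - 1*0 = 2 + 0 = 2)
H(w, d) = 625 (H(w, d) = (-5)⁴ = 625)
y(V) = -3*V²
(y(-2) + H(f, 5))*18 = (-3*(-2)² + 625)*18 = (-3*4 + 625)*18 = (-12 + 625)*18 = 613*18 = 11034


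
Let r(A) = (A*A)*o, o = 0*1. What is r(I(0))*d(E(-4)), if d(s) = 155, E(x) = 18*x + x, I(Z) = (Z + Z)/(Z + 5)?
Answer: 0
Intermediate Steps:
o = 0
I(Z) = 2*Z/(5 + Z) (I(Z) = (2*Z)/(5 + Z) = 2*Z/(5 + Z))
E(x) = 19*x
r(A) = 0 (r(A) = (A*A)*0 = A²*0 = 0)
r(I(0))*d(E(-4)) = 0*155 = 0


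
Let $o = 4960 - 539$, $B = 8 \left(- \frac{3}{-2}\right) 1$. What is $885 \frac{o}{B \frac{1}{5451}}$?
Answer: $\frac{7109166945}{4} \approx 1.7773 \cdot 10^{9}$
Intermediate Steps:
$B = 12$ ($B = 8 \left(\left(-3\right) \left(- \frac{1}{2}\right)\right) 1 = 8 \cdot \frac{3}{2} \cdot 1 = 12 \cdot 1 = 12$)
$o = 4421$
$885 \frac{o}{B \frac{1}{5451}} = 885 \frac{4421}{12 \cdot \frac{1}{5451}} = 885 \frac{4421}{\frac{4}{1817}} = 885 \cdot 4421 \cdot \frac{1817}{4} = 885 \cdot \frac{8032957}{4} = \frac{7109166945}{4}$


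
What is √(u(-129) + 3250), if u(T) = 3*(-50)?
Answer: 10*√31 ≈ 55.678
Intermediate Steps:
u(T) = -150
√(u(-129) + 3250) = √(-150 + 3250) = √3100 = 10*√31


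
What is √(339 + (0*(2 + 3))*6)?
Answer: √339 ≈ 18.412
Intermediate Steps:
√(339 + (0*(2 + 3))*6) = √(339 + (0*5)*6) = √(339 + 0*6) = √(339 + 0) = √339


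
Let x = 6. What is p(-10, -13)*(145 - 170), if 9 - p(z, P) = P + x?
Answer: -400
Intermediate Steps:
p(z, P) = 3 - P (p(z, P) = 9 - (P + 6) = 9 - (6 + P) = 9 + (-6 - P) = 3 - P)
p(-10, -13)*(145 - 170) = (3 - 1*(-13))*(145 - 170) = (3 + 13)*(-25) = 16*(-25) = -400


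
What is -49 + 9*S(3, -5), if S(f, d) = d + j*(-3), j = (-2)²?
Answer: -202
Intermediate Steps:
j = 4
S(f, d) = -12 + d (S(f, d) = d + 4*(-3) = d - 12 = -12 + d)
-49 + 9*S(3, -5) = -49 + 9*(-12 - 5) = -49 + 9*(-17) = -49 - 153 = -202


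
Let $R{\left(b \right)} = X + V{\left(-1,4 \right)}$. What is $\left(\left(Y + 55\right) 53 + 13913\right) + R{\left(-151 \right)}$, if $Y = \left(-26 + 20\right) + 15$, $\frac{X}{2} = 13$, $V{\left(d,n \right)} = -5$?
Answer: $17326$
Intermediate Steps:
$X = 26$ ($X = 2 \cdot 13 = 26$)
$R{\left(b \right)} = 21$ ($R{\left(b \right)} = 26 - 5 = 21$)
$Y = 9$ ($Y = -6 + 15 = 9$)
$\left(\left(Y + 55\right) 53 + 13913\right) + R{\left(-151 \right)} = \left(\left(9 + 55\right) 53 + 13913\right) + 21 = \left(64 \cdot 53 + 13913\right) + 21 = \left(3392 + 13913\right) + 21 = 17305 + 21 = 17326$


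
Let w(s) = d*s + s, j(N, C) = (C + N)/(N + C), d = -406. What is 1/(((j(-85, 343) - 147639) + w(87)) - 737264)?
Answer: -1/920137 ≈ -1.0868e-6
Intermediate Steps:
j(N, C) = 1 (j(N, C) = (C + N)/(C + N) = 1)
w(s) = -405*s (w(s) = -406*s + s = -405*s)
1/(((j(-85, 343) - 147639) + w(87)) - 737264) = 1/(((1 - 147639) - 405*87) - 737264) = 1/((-147638 - 35235) - 737264) = 1/(-182873 - 737264) = 1/(-920137) = -1/920137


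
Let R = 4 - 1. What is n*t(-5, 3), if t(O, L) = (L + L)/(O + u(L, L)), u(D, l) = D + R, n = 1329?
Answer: 7974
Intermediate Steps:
R = 3
u(D, l) = 3 + D (u(D, l) = D + 3 = 3 + D)
t(O, L) = 2*L/(3 + L + O) (t(O, L) = (L + L)/(O + (3 + L)) = (2*L)/(3 + L + O) = 2*L/(3 + L + O))
n*t(-5, 3) = 1329*(2*3/(3 + 3 - 5)) = 1329*(2*3/1) = 1329*(2*3*1) = 1329*6 = 7974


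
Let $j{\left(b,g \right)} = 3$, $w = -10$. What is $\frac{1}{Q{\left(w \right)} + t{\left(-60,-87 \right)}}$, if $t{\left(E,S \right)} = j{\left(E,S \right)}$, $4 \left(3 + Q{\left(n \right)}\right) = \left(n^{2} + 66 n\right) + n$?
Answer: $- \frac{2}{285} \approx -0.0070175$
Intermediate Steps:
$Q{\left(n \right)} = -3 + \frac{n^{2}}{4} + \frac{67 n}{4}$ ($Q{\left(n \right)} = -3 + \frac{\left(n^{2} + 66 n\right) + n}{4} = -3 + \frac{n^{2} + 67 n}{4} = -3 + \left(\frac{n^{2}}{4} + \frac{67 n}{4}\right) = -3 + \frac{n^{2}}{4} + \frac{67 n}{4}$)
$t{\left(E,S \right)} = 3$
$\frac{1}{Q{\left(w \right)} + t{\left(-60,-87 \right)}} = \frac{1}{\left(-3 + \frac{\left(-10\right)^{2}}{4} + \frac{67}{4} \left(-10\right)\right) + 3} = \frac{1}{\left(-3 + \frac{1}{4} \cdot 100 - \frac{335}{2}\right) + 3} = \frac{1}{\left(-3 + 25 - \frac{335}{2}\right) + 3} = \frac{1}{- \frac{291}{2} + 3} = \frac{1}{- \frac{285}{2}} = - \frac{2}{285}$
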